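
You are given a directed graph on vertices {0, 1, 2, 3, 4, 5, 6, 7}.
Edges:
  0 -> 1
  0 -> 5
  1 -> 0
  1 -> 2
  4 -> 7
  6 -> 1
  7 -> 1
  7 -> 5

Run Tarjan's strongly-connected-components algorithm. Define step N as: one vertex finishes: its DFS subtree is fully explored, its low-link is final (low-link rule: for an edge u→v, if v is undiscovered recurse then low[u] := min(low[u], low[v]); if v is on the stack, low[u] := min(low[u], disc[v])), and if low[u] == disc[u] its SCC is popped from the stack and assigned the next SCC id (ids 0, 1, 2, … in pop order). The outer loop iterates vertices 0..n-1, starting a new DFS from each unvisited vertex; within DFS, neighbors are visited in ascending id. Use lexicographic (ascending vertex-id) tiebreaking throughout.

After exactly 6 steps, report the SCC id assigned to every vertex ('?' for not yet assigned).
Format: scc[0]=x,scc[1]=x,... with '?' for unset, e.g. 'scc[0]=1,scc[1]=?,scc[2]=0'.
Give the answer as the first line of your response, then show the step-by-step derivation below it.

scc[0]=2,scc[1]=2,scc[2]=0,scc[3]=3,scc[4]=?,scc[5]=1,scc[6]=?,scc[7]=4

step 1: low=(low[0]=0,low[1]=0,low[2]=2,low[3]=?,low[4]=?,low[5]=?,low[6]=?,low[7]=?); scc=(scc[0]=?,scc[1]=?,scc[2]=0,scc[3]=?,scc[4]=?,scc[5]=?,scc[6]=?,scc[7]=?)
step 2: low=(low[0]=0,low[1]=0,low[2]=2,low[3]=?,low[4]=?,low[5]=?,low[6]=?,low[7]=?); scc=(scc[0]=?,scc[1]=?,scc[2]=0,scc[3]=?,scc[4]=?,scc[5]=?,scc[6]=?,scc[7]=?)
step 3: low=(low[0]=0,low[1]=0,low[2]=2,low[3]=?,low[4]=?,low[5]=3,low[6]=?,low[7]=?); scc=(scc[0]=?,scc[1]=?,scc[2]=0,scc[3]=?,scc[4]=?,scc[5]=1,scc[6]=?,scc[7]=?)
step 4: low=(low[0]=0,low[1]=0,low[2]=2,low[3]=?,low[4]=?,low[5]=3,low[6]=?,low[7]=?); scc=(scc[0]=2,scc[1]=2,scc[2]=0,scc[3]=?,scc[4]=?,scc[5]=1,scc[6]=?,scc[7]=?)
step 5: low=(low[0]=0,low[1]=0,low[2]=2,low[3]=4,low[4]=?,low[5]=3,low[6]=?,low[7]=?); scc=(scc[0]=2,scc[1]=2,scc[2]=0,scc[3]=3,scc[4]=?,scc[5]=1,scc[6]=?,scc[7]=?)
step 6: low=(low[0]=0,low[1]=0,low[2]=2,low[3]=4,low[4]=5,low[5]=3,low[6]=?,low[7]=6); scc=(scc[0]=2,scc[1]=2,scc[2]=0,scc[3]=3,scc[4]=?,scc[5]=1,scc[6]=?,scc[7]=4)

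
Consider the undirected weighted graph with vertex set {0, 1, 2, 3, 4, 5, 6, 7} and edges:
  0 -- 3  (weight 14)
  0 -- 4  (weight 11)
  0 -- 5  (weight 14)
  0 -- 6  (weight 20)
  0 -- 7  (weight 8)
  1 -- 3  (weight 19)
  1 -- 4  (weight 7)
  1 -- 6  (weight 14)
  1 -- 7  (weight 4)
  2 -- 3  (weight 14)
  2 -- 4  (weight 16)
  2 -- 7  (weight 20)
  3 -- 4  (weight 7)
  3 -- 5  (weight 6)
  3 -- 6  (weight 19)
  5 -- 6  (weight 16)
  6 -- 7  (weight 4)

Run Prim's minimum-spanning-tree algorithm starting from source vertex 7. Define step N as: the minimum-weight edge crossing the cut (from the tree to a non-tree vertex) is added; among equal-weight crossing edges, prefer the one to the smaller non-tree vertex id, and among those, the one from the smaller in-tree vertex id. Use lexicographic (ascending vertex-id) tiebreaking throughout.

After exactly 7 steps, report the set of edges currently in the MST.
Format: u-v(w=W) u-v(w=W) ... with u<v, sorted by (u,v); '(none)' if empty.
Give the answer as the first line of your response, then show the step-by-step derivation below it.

0-7(w=8) 1-4(w=7) 1-7(w=4) 2-3(w=14) 3-4(w=7) 3-5(w=6) 6-7(w=4)

step 1: add edge 1-7 (w=4); MST = {1-7(w=4)}
step 2: add edge 6-7 (w=4); MST = {1-7(w=4) 6-7(w=4)}
step 3: add edge 1-4 (w=7); MST = {1-4(w=7) 1-7(w=4) 6-7(w=4)}
step 4: add edge 3-4 (w=7); MST = {1-4(w=7) 1-7(w=4) 3-4(w=7) 6-7(w=4)}
step 5: add edge 3-5 (w=6); MST = {1-4(w=7) 1-7(w=4) 3-4(w=7) 3-5(w=6) 6-7(w=4)}
step 6: add edge 0-7 (w=8); MST = {0-7(w=8) 1-4(w=7) 1-7(w=4) 3-4(w=7) 3-5(w=6) 6-7(w=4)}
step 7: add edge 2-3 (w=14); MST = {0-7(w=8) 1-4(w=7) 1-7(w=4) 2-3(w=14) 3-4(w=7) 3-5(w=6) 6-7(w=4)}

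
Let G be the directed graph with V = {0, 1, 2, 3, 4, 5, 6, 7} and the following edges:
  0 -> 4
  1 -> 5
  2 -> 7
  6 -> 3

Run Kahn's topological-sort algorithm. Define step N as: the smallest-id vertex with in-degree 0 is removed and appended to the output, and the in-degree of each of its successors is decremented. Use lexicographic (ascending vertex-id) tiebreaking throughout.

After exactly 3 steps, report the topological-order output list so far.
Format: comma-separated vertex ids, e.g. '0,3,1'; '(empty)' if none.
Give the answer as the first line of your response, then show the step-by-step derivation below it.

0,1,2

step 1: output 0; order=[0]; indeg=(0,0,0,1,0,1,0,1)
step 2: output 1; order=[0,1]; indeg=(0,0,0,1,0,0,0,1)
step 3: output 2; order=[0,1,2]; indeg=(0,0,0,1,0,0,0,0)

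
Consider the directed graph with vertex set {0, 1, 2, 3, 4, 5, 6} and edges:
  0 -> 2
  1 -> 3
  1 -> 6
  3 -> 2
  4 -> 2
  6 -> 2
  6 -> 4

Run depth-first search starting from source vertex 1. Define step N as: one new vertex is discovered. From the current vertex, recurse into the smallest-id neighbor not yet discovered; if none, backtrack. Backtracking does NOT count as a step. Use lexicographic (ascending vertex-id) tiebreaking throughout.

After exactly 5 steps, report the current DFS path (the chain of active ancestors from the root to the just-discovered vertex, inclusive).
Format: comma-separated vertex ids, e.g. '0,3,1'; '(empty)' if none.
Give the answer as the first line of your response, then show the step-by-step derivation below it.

1,6,4

step 1: discover 1; path=1; order=1
step 2: discover 3; path=1>3; order=1,3
step 3: discover 2; path=1>3>2; order=1,3,2
step 4: discover 6; path=1>6; order=1,3,2,6
step 5: discover 4; path=1>6>4; order=1,3,2,6,4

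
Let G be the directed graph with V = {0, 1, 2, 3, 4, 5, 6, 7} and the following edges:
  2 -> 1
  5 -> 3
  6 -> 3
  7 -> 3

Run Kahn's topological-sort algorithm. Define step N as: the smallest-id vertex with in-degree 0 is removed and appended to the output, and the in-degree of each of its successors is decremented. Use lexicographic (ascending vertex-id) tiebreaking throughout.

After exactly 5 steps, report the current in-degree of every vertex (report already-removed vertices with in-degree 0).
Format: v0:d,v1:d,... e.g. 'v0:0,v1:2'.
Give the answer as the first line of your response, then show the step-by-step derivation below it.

v0:0,v1:0,v2:0,v3:2,v4:0,v5:0,v6:0,v7:0

step 1: output 0; order=[0]; indeg=(0,1,0,3,0,0,0,0)
step 2: output 2; order=[0,2]; indeg=(0,0,0,3,0,0,0,0)
step 3: output 1; order=[0,2,1]; indeg=(0,0,0,3,0,0,0,0)
step 4: output 4; order=[0,2,1,4]; indeg=(0,0,0,3,0,0,0,0)
step 5: output 5; order=[0,2,1,4,5]; indeg=(0,0,0,2,0,0,0,0)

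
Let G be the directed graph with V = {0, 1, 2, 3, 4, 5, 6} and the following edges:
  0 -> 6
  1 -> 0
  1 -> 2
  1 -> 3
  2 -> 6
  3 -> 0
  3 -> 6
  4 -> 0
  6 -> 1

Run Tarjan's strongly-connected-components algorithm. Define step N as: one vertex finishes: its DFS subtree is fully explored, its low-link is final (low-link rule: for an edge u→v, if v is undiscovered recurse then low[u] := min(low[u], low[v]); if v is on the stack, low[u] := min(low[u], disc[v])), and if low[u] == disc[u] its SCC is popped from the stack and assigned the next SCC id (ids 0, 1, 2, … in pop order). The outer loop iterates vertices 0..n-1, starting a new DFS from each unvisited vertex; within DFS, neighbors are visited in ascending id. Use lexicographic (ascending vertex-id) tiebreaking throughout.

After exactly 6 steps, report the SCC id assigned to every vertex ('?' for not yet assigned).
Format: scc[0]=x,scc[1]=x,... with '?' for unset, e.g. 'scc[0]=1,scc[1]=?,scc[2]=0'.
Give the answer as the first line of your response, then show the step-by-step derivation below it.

scc[0]=0,scc[1]=0,scc[2]=0,scc[3]=0,scc[4]=1,scc[5]=?,scc[6]=0

step 1: low=(low[0]=0,low[1]=0,low[2]=1,low[3]=?,low[4]=?,low[5]=?,low[6]=1); scc=(scc[0]=?,scc[1]=?,scc[2]=?,scc[3]=?,scc[4]=?,scc[5]=?,scc[6]=?)
step 2: low=(low[0]=0,low[1]=0,low[2]=1,low[3]=0,low[4]=?,low[5]=?,low[6]=1); scc=(scc[0]=?,scc[1]=?,scc[2]=?,scc[3]=?,scc[4]=?,scc[5]=?,scc[6]=?)
step 3: low=(low[0]=0,low[1]=0,low[2]=1,low[3]=0,low[4]=?,low[5]=?,low[6]=1); scc=(scc[0]=?,scc[1]=?,scc[2]=?,scc[3]=?,scc[4]=?,scc[5]=?,scc[6]=?)
step 4: low=(low[0]=0,low[1]=0,low[2]=1,low[3]=0,low[4]=?,low[5]=?,low[6]=0); scc=(scc[0]=?,scc[1]=?,scc[2]=?,scc[3]=?,scc[4]=?,scc[5]=?,scc[6]=?)
step 5: low=(low[0]=0,low[1]=0,low[2]=1,low[3]=0,low[4]=?,low[5]=?,low[6]=0); scc=(scc[0]=0,scc[1]=0,scc[2]=0,scc[3]=0,scc[4]=?,scc[5]=?,scc[6]=0)
step 6: low=(low[0]=0,low[1]=0,low[2]=1,low[3]=0,low[4]=5,low[5]=?,low[6]=0); scc=(scc[0]=0,scc[1]=0,scc[2]=0,scc[3]=0,scc[4]=1,scc[5]=?,scc[6]=0)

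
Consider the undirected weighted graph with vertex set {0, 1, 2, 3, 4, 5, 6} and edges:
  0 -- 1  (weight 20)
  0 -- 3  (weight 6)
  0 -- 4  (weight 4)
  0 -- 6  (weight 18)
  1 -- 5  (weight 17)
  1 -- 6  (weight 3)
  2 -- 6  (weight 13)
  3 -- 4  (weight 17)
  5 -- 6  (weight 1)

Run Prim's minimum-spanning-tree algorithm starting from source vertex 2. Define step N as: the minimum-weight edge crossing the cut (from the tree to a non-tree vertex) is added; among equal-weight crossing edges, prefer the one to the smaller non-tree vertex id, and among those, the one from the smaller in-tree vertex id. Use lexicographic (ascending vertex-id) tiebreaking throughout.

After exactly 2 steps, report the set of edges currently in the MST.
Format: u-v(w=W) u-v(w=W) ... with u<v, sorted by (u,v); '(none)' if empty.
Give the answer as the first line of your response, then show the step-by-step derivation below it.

2-6(w=13) 5-6(w=1)

step 1: add edge 2-6 (w=13); MST = {2-6(w=13)}
step 2: add edge 5-6 (w=1); MST = {2-6(w=13) 5-6(w=1)}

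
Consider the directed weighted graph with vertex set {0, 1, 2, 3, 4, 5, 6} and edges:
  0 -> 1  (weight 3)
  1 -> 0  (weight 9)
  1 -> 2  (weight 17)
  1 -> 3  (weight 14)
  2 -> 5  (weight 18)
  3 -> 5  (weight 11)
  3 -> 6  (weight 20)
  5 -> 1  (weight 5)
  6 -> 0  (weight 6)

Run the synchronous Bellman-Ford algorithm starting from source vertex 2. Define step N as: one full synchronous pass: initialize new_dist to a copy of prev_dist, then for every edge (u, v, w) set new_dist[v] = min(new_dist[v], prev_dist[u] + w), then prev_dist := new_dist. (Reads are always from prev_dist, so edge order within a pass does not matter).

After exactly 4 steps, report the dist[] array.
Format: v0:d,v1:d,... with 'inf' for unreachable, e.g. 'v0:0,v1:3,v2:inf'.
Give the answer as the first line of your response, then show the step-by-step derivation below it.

v0:32,v1:23,v2:0,v3:37,v4:inf,v5:18,v6:57

step 1: dist = v0:inf,v1:inf,v2:0,v3:inf,v4:inf,v5:18,v6:inf
step 2: dist = v0:inf,v1:23,v2:0,v3:inf,v4:inf,v5:18,v6:inf
step 3: dist = v0:32,v1:23,v2:0,v3:37,v4:inf,v5:18,v6:inf
step 4: dist = v0:32,v1:23,v2:0,v3:37,v4:inf,v5:18,v6:57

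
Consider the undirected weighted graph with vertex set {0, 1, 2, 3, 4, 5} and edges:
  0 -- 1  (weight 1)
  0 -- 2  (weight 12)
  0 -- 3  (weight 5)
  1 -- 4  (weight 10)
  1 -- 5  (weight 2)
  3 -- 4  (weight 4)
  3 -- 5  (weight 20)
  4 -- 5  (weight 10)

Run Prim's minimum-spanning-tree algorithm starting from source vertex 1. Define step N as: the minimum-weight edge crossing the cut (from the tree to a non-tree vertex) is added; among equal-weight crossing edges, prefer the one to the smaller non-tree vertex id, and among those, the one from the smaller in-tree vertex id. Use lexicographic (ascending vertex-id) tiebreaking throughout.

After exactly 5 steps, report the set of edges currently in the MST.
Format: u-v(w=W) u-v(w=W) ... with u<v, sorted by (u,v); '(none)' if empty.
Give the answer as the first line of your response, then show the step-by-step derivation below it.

0-1(w=1) 0-2(w=12) 0-3(w=5) 1-5(w=2) 3-4(w=4)

step 1: add edge 0-1 (w=1); MST = {0-1(w=1)}
step 2: add edge 1-5 (w=2); MST = {0-1(w=1) 1-5(w=2)}
step 3: add edge 0-3 (w=5); MST = {0-1(w=1) 0-3(w=5) 1-5(w=2)}
step 4: add edge 3-4 (w=4); MST = {0-1(w=1) 0-3(w=5) 1-5(w=2) 3-4(w=4)}
step 5: add edge 0-2 (w=12); MST = {0-1(w=1) 0-2(w=12) 0-3(w=5) 1-5(w=2) 3-4(w=4)}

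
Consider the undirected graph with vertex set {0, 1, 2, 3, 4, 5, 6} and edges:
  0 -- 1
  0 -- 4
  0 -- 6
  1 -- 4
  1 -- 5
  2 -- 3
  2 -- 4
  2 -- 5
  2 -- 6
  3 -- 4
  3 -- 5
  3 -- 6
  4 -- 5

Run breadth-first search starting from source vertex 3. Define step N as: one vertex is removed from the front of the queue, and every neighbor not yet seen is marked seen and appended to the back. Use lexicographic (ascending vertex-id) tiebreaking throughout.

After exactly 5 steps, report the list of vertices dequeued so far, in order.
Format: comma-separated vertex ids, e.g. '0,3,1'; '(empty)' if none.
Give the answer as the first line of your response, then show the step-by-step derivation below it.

3,2,4,5,6

step 1: dequeue 3; queue=[2,4,5,6]; order=3
step 2: dequeue 2; queue=[4,5,6]; order=3,2
step 3: dequeue 4; queue=[5,6,0,1]; order=3,2,4
step 4: dequeue 5; queue=[6,0,1]; order=3,2,4,5
step 5: dequeue 6; queue=[0,1]; order=3,2,4,5,6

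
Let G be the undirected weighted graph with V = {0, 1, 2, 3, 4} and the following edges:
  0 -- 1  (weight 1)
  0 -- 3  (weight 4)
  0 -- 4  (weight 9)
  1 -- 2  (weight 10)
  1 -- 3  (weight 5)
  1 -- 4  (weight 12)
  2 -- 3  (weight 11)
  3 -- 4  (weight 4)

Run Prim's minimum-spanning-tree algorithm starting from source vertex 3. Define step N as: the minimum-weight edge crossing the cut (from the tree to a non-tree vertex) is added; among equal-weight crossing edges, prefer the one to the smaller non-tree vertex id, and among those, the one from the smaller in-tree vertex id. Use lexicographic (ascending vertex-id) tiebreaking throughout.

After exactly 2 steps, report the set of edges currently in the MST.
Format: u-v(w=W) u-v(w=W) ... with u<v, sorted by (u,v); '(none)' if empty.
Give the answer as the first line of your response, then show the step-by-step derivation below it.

0-1(w=1) 0-3(w=4)

step 1: add edge 0-3 (w=4); MST = {0-3(w=4)}
step 2: add edge 0-1 (w=1); MST = {0-1(w=1) 0-3(w=4)}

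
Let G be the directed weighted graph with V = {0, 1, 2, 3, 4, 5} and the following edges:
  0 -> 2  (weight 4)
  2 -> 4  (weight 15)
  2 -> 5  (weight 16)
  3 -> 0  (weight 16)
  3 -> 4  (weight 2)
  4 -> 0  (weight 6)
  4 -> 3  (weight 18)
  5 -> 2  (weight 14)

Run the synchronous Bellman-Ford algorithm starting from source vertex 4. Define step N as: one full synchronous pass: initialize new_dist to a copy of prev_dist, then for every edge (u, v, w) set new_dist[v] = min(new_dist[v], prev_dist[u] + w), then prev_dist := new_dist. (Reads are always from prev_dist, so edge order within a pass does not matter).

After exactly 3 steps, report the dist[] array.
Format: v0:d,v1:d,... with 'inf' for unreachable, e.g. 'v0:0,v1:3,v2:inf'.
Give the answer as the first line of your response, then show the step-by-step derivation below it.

v0:6,v1:inf,v2:10,v3:18,v4:0,v5:26

step 1: dist = v0:6,v1:inf,v2:inf,v3:18,v4:0,v5:inf
step 2: dist = v0:6,v1:inf,v2:10,v3:18,v4:0,v5:inf
step 3: dist = v0:6,v1:inf,v2:10,v3:18,v4:0,v5:26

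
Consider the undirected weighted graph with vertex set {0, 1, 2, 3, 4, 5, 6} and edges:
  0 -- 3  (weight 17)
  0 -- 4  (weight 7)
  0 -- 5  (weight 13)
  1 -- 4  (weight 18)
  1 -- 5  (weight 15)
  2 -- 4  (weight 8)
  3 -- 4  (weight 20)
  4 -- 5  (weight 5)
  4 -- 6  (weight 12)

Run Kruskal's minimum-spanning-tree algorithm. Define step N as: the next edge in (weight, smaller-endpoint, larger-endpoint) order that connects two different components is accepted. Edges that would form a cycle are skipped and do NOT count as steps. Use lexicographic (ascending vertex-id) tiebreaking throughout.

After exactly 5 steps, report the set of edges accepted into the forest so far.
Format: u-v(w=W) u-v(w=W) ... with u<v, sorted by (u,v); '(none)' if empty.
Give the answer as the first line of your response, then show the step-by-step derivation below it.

0-4(w=7) 1-5(w=15) 2-4(w=8) 4-5(w=5) 4-6(w=12)

step 1: add edge 4-5 (w=5); MST = {4-5(w=5)}
step 2: add edge 0-4 (w=7); MST = {0-4(w=7) 4-5(w=5)}
step 3: add edge 2-4 (w=8); MST = {0-4(w=7) 2-4(w=8) 4-5(w=5)}
step 4: add edge 4-6 (w=12); MST = {0-4(w=7) 2-4(w=8) 4-5(w=5) 4-6(w=12)}
step 5: add edge 1-5 (w=15); MST = {0-4(w=7) 1-5(w=15) 2-4(w=8) 4-5(w=5) 4-6(w=12)}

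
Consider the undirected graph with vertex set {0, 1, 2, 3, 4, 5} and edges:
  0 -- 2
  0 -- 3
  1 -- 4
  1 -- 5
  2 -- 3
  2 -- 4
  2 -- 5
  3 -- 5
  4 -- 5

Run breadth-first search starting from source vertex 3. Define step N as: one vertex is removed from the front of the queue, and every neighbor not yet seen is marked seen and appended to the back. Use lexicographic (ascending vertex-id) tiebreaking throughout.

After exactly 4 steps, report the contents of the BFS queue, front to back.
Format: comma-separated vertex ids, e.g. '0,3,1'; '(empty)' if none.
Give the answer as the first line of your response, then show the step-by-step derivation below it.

4,1

step 1: dequeue 3; queue=[0,2,5]; order=3
step 2: dequeue 0; queue=[2,5]; order=3,0
step 3: dequeue 2; queue=[5,4]; order=3,0,2
step 4: dequeue 5; queue=[4,1]; order=3,0,2,5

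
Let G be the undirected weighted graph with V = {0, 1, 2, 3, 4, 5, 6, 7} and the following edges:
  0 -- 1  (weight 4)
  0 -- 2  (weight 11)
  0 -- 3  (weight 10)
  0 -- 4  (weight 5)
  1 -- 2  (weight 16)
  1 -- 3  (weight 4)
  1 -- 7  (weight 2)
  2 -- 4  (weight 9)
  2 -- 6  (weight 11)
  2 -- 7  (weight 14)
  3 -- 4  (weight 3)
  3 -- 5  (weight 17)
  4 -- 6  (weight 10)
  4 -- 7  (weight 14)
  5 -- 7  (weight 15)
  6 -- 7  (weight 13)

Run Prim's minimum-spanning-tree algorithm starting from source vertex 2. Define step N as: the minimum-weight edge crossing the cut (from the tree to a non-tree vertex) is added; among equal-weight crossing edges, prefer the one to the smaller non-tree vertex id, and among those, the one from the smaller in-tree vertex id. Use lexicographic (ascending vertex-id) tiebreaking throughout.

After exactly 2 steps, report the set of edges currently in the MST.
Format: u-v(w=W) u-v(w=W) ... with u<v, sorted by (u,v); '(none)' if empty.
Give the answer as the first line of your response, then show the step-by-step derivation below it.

2-4(w=9) 3-4(w=3)

step 1: add edge 2-4 (w=9); MST = {2-4(w=9)}
step 2: add edge 3-4 (w=3); MST = {2-4(w=9) 3-4(w=3)}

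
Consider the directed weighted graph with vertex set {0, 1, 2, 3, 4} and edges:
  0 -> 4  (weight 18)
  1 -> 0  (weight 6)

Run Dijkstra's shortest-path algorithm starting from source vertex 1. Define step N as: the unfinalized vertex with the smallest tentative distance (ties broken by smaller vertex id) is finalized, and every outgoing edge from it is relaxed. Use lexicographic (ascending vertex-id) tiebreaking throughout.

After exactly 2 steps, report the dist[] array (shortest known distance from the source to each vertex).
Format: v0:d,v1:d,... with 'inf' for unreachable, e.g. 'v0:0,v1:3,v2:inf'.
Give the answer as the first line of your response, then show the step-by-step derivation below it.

v0:6,v1:0,v2:inf,v3:inf,v4:24

step 1: dist = v0:6,v1:0,v2:inf,v3:inf,v4:inf
step 2: dist = v0:6,v1:0,v2:inf,v3:inf,v4:24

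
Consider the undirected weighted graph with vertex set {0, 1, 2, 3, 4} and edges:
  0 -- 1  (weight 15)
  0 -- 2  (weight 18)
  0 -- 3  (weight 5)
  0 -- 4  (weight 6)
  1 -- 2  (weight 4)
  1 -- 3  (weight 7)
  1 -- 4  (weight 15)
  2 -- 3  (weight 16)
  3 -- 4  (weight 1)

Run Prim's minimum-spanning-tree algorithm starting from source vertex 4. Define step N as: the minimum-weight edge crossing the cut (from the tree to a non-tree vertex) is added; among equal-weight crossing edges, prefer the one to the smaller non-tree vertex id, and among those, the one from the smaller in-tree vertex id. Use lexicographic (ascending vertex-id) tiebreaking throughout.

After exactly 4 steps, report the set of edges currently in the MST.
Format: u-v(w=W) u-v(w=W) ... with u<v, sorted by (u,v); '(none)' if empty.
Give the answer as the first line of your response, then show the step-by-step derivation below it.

0-3(w=5) 1-2(w=4) 1-3(w=7) 3-4(w=1)

step 1: add edge 3-4 (w=1); MST = {3-4(w=1)}
step 2: add edge 0-3 (w=5); MST = {0-3(w=5) 3-4(w=1)}
step 3: add edge 1-3 (w=7); MST = {0-3(w=5) 1-3(w=7) 3-4(w=1)}
step 4: add edge 1-2 (w=4); MST = {0-3(w=5) 1-2(w=4) 1-3(w=7) 3-4(w=1)}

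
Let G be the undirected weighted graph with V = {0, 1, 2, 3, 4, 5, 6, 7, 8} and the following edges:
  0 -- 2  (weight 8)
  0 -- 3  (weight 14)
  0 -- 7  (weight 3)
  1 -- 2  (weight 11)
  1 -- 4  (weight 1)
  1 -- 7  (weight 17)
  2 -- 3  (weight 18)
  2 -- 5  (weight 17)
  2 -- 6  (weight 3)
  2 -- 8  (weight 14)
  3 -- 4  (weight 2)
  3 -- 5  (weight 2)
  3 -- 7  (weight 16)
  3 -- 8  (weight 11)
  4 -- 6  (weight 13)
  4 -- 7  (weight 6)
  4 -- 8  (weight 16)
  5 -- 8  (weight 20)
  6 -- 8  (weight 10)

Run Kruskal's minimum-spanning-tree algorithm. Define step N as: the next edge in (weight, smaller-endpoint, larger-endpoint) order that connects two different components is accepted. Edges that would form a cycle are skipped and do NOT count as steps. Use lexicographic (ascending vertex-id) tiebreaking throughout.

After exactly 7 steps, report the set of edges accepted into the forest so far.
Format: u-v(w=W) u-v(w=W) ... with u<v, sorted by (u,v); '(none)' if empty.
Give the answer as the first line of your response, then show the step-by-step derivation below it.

0-2(w=8) 0-7(w=3) 1-4(w=1) 2-6(w=3) 3-4(w=2) 3-5(w=2) 4-7(w=6)

step 1: add edge 1-4 (w=1); MST = {1-4(w=1)}
step 2: add edge 3-4 (w=2); MST = {1-4(w=1) 3-4(w=2)}
step 3: add edge 3-5 (w=2); MST = {1-4(w=1) 3-4(w=2) 3-5(w=2)}
step 4: add edge 0-7 (w=3); MST = {0-7(w=3) 1-4(w=1) 3-4(w=2) 3-5(w=2)}
step 5: add edge 2-6 (w=3); MST = {0-7(w=3) 1-4(w=1) 2-6(w=3) 3-4(w=2) 3-5(w=2)}
step 6: add edge 4-7 (w=6); MST = {0-7(w=3) 1-4(w=1) 2-6(w=3) 3-4(w=2) 3-5(w=2) 4-7(w=6)}
step 7: add edge 0-2 (w=8); MST = {0-2(w=8) 0-7(w=3) 1-4(w=1) 2-6(w=3) 3-4(w=2) 3-5(w=2) 4-7(w=6)}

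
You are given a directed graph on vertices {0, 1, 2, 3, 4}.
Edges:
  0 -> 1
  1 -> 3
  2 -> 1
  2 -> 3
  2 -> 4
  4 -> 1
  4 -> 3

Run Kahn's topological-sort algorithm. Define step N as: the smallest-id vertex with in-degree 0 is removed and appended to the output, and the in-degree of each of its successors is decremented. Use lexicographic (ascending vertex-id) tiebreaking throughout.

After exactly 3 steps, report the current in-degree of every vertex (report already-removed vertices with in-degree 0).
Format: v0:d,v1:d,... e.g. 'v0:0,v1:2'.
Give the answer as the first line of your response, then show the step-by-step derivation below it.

v0:0,v1:0,v2:0,v3:1,v4:0

step 1: output 0; order=[0]; indeg=(0,2,0,3,1)
step 2: output 2; order=[0,2]; indeg=(0,1,0,2,0)
step 3: output 4; order=[0,2,4]; indeg=(0,0,0,1,0)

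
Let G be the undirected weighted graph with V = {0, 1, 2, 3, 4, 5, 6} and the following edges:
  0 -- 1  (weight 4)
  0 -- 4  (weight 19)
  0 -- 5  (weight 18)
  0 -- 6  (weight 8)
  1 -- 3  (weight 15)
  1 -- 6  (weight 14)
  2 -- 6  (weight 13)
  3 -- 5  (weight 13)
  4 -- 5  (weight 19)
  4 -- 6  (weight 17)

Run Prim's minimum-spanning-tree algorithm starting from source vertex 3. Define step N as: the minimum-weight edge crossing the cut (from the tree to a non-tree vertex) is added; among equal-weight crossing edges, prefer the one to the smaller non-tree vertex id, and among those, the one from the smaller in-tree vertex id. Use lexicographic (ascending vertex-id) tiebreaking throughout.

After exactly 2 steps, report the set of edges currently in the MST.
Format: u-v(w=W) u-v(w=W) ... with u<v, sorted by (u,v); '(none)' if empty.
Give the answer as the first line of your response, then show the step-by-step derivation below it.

1-3(w=15) 3-5(w=13)

step 1: add edge 3-5 (w=13); MST = {3-5(w=13)}
step 2: add edge 1-3 (w=15); MST = {1-3(w=15) 3-5(w=13)}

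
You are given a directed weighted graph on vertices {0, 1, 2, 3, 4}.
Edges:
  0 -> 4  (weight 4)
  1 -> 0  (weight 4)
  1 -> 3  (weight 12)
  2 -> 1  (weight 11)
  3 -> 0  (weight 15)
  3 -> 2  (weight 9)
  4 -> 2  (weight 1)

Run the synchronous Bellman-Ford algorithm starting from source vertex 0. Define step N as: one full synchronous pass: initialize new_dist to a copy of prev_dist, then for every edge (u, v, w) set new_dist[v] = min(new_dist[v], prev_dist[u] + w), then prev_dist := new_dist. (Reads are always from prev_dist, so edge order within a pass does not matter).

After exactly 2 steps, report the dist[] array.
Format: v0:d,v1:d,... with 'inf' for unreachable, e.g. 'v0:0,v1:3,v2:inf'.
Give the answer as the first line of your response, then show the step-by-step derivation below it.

v0:0,v1:inf,v2:5,v3:inf,v4:4

step 1: dist = v0:0,v1:inf,v2:inf,v3:inf,v4:4
step 2: dist = v0:0,v1:inf,v2:5,v3:inf,v4:4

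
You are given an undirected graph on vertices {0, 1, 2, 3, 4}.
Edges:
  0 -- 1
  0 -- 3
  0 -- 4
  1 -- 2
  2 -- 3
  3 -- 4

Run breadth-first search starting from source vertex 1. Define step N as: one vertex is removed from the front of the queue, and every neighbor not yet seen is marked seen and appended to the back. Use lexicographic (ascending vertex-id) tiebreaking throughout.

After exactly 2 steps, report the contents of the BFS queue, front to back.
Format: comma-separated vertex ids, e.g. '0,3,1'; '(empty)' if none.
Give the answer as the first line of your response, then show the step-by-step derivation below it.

2,3,4

step 1: dequeue 1; queue=[0,2]; order=1
step 2: dequeue 0; queue=[2,3,4]; order=1,0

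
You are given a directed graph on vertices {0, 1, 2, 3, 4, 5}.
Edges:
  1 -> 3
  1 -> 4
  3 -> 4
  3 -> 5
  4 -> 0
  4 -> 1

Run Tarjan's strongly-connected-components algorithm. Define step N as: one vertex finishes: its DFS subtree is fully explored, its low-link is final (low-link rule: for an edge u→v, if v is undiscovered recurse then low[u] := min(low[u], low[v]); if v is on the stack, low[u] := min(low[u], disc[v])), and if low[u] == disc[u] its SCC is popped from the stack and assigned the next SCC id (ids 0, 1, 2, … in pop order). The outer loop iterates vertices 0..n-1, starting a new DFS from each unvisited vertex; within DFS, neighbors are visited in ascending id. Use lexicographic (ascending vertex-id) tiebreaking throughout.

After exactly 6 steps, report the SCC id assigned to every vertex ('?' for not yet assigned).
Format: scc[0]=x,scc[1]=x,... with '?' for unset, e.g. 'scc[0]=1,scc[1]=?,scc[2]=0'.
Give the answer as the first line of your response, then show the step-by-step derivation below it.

scc[0]=0,scc[1]=2,scc[2]=3,scc[3]=2,scc[4]=2,scc[5]=1

step 1: low=(low[0]=0,low[1]=?,low[2]=?,low[3]=?,low[4]=?,low[5]=?); scc=(scc[0]=0,scc[1]=?,scc[2]=?,scc[3]=?,scc[4]=?,scc[5]=?)
step 2: low=(low[0]=0,low[1]=1,low[2]=?,low[3]=2,low[4]=1,low[5]=?); scc=(scc[0]=0,scc[1]=?,scc[2]=?,scc[3]=?,scc[4]=?,scc[5]=?)
step 3: low=(low[0]=0,low[1]=1,low[2]=?,low[3]=1,low[4]=1,low[5]=4); scc=(scc[0]=0,scc[1]=?,scc[2]=?,scc[3]=?,scc[4]=?,scc[5]=1)
step 4: low=(low[0]=0,low[1]=1,low[2]=?,low[3]=1,low[4]=1,low[5]=4); scc=(scc[0]=0,scc[1]=?,scc[2]=?,scc[3]=?,scc[4]=?,scc[5]=1)
step 5: low=(low[0]=0,low[1]=1,low[2]=?,low[3]=1,low[4]=1,low[5]=4); scc=(scc[0]=0,scc[1]=2,scc[2]=?,scc[3]=2,scc[4]=2,scc[5]=1)
step 6: low=(low[0]=0,low[1]=1,low[2]=5,low[3]=1,low[4]=1,low[5]=4); scc=(scc[0]=0,scc[1]=2,scc[2]=3,scc[3]=2,scc[4]=2,scc[5]=1)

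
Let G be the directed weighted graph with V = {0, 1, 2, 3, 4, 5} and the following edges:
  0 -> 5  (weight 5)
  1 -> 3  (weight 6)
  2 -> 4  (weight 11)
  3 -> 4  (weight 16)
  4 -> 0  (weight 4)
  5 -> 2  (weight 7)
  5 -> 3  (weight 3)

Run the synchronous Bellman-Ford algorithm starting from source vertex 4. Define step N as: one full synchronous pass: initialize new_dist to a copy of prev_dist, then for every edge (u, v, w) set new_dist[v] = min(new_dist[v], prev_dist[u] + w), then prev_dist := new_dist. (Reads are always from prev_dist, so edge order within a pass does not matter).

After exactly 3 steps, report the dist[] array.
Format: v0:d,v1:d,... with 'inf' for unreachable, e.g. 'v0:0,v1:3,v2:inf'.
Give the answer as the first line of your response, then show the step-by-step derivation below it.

v0:4,v1:inf,v2:16,v3:12,v4:0,v5:9

step 1: dist = v0:4,v1:inf,v2:inf,v3:inf,v4:0,v5:inf
step 2: dist = v0:4,v1:inf,v2:inf,v3:inf,v4:0,v5:9
step 3: dist = v0:4,v1:inf,v2:16,v3:12,v4:0,v5:9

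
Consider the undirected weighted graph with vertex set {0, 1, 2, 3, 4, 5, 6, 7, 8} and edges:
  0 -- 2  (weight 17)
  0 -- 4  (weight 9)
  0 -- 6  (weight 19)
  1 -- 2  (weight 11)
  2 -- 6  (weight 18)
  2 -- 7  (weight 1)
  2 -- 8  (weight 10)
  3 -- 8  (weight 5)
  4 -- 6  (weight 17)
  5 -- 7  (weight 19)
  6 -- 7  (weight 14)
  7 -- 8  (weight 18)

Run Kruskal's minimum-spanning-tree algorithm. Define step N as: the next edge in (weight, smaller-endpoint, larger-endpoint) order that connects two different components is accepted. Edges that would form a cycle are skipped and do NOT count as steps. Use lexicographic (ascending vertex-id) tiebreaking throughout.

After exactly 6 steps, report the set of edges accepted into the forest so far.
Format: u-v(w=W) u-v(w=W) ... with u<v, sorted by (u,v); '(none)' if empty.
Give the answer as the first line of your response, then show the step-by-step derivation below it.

0-4(w=9) 1-2(w=11) 2-7(w=1) 2-8(w=10) 3-8(w=5) 6-7(w=14)

step 1: add edge 2-7 (w=1); MST = {2-7(w=1)}
step 2: add edge 3-8 (w=5); MST = {2-7(w=1) 3-8(w=5)}
step 3: add edge 0-4 (w=9); MST = {0-4(w=9) 2-7(w=1) 3-8(w=5)}
step 4: add edge 2-8 (w=10); MST = {0-4(w=9) 2-7(w=1) 2-8(w=10) 3-8(w=5)}
step 5: add edge 1-2 (w=11); MST = {0-4(w=9) 1-2(w=11) 2-7(w=1) 2-8(w=10) 3-8(w=5)}
step 6: add edge 6-7 (w=14); MST = {0-4(w=9) 1-2(w=11) 2-7(w=1) 2-8(w=10) 3-8(w=5) 6-7(w=14)}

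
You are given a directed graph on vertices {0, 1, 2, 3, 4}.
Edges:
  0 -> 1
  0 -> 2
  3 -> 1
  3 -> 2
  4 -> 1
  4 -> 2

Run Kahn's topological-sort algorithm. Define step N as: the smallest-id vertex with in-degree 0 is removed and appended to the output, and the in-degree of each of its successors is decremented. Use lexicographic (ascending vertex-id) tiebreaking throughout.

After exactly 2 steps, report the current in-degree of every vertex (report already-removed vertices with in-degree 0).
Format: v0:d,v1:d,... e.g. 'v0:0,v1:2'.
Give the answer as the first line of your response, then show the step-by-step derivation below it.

v0:0,v1:1,v2:1,v3:0,v4:0

step 1: output 0; order=[0]; indeg=(0,2,2,0,0)
step 2: output 3; order=[0,3]; indeg=(0,1,1,0,0)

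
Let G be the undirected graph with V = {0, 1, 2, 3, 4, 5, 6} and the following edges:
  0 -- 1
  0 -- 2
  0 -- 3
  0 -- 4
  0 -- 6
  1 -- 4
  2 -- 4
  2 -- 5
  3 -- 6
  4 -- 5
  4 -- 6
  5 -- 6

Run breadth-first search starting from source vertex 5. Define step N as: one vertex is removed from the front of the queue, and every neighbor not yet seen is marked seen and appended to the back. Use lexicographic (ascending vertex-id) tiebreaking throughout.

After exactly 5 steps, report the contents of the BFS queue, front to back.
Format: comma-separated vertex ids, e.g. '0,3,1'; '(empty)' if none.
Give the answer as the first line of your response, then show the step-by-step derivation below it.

1,3

step 1: dequeue 5; queue=[2,4,6]; order=5
step 2: dequeue 2; queue=[4,6,0]; order=5,2
step 3: dequeue 4; queue=[6,0,1]; order=5,2,4
step 4: dequeue 6; queue=[0,1,3]; order=5,2,4,6
step 5: dequeue 0; queue=[1,3]; order=5,2,4,6,0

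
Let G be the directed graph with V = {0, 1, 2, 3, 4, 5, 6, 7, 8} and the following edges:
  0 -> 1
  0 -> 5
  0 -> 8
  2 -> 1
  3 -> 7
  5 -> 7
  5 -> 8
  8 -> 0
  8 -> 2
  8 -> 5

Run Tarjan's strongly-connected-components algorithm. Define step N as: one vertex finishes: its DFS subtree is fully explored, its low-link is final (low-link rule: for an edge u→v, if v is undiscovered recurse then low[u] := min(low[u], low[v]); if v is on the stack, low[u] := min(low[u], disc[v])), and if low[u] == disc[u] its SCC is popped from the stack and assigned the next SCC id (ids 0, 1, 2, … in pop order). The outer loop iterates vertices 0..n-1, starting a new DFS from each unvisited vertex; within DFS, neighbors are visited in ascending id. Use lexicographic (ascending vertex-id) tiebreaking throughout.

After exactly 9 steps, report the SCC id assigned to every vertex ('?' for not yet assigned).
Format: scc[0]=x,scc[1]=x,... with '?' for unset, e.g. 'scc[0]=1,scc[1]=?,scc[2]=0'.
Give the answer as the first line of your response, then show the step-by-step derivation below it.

scc[0]=3,scc[1]=0,scc[2]=2,scc[3]=4,scc[4]=5,scc[5]=3,scc[6]=6,scc[7]=1,scc[8]=3

step 1: low=(low[0]=0,low[1]=1,low[2]=?,low[3]=?,low[4]=?,low[5]=?,low[6]=?,low[7]=?,low[8]=?); scc=(scc[0]=?,scc[1]=0,scc[2]=?,scc[3]=?,scc[4]=?,scc[5]=?,scc[6]=?,scc[7]=?,scc[8]=?)
step 2: low=(low[0]=0,low[1]=1,low[2]=?,low[3]=?,low[4]=?,low[5]=2,low[6]=?,low[7]=3,low[8]=?); scc=(scc[0]=?,scc[1]=0,scc[2]=?,scc[3]=?,scc[4]=?,scc[5]=?,scc[6]=?,scc[7]=1,scc[8]=?)
step 3: low=(low[0]=0,low[1]=1,low[2]=5,low[3]=?,low[4]=?,low[5]=2,low[6]=?,low[7]=3,low[8]=0); scc=(scc[0]=?,scc[1]=0,scc[2]=2,scc[3]=?,scc[4]=?,scc[5]=?,scc[6]=?,scc[7]=1,scc[8]=?)
step 4: low=(low[0]=0,low[1]=1,low[2]=5,low[3]=?,low[4]=?,low[5]=2,low[6]=?,low[7]=3,low[8]=0); scc=(scc[0]=?,scc[1]=0,scc[2]=2,scc[3]=?,scc[4]=?,scc[5]=?,scc[6]=?,scc[7]=1,scc[8]=?)
step 5: low=(low[0]=0,low[1]=1,low[2]=5,low[3]=?,low[4]=?,low[5]=0,low[6]=?,low[7]=3,low[8]=0); scc=(scc[0]=?,scc[1]=0,scc[2]=2,scc[3]=?,scc[4]=?,scc[5]=?,scc[6]=?,scc[7]=1,scc[8]=?)
step 6: low=(low[0]=0,low[1]=1,low[2]=5,low[3]=?,low[4]=?,low[5]=0,low[6]=?,low[7]=3,low[8]=0); scc=(scc[0]=3,scc[1]=0,scc[2]=2,scc[3]=?,scc[4]=?,scc[5]=3,scc[6]=?,scc[7]=1,scc[8]=3)
step 7: low=(low[0]=0,low[1]=1,low[2]=5,low[3]=6,low[4]=?,low[5]=0,low[6]=?,low[7]=3,low[8]=0); scc=(scc[0]=3,scc[1]=0,scc[2]=2,scc[3]=4,scc[4]=?,scc[5]=3,scc[6]=?,scc[7]=1,scc[8]=3)
step 8: low=(low[0]=0,low[1]=1,low[2]=5,low[3]=6,low[4]=7,low[5]=0,low[6]=?,low[7]=3,low[8]=0); scc=(scc[0]=3,scc[1]=0,scc[2]=2,scc[3]=4,scc[4]=5,scc[5]=3,scc[6]=?,scc[7]=1,scc[8]=3)
step 9: low=(low[0]=0,low[1]=1,low[2]=5,low[3]=6,low[4]=7,low[5]=0,low[6]=8,low[7]=3,low[8]=0); scc=(scc[0]=3,scc[1]=0,scc[2]=2,scc[3]=4,scc[4]=5,scc[5]=3,scc[6]=6,scc[7]=1,scc[8]=3)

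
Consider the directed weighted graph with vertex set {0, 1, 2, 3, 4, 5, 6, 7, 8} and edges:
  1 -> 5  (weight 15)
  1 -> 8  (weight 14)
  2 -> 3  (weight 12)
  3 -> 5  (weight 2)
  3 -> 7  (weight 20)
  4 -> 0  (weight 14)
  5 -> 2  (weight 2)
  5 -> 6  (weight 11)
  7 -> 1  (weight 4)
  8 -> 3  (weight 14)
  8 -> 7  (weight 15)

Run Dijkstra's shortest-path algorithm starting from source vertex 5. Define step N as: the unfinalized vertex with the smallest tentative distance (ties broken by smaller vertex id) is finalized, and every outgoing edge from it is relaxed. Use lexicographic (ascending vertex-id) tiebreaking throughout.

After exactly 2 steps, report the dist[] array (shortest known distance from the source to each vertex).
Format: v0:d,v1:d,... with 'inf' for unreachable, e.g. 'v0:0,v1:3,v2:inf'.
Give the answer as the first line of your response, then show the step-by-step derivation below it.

v0:inf,v1:inf,v2:2,v3:14,v4:inf,v5:0,v6:11,v7:inf,v8:inf

step 1: dist = v0:inf,v1:inf,v2:2,v3:inf,v4:inf,v5:0,v6:11,v7:inf,v8:inf
step 2: dist = v0:inf,v1:inf,v2:2,v3:14,v4:inf,v5:0,v6:11,v7:inf,v8:inf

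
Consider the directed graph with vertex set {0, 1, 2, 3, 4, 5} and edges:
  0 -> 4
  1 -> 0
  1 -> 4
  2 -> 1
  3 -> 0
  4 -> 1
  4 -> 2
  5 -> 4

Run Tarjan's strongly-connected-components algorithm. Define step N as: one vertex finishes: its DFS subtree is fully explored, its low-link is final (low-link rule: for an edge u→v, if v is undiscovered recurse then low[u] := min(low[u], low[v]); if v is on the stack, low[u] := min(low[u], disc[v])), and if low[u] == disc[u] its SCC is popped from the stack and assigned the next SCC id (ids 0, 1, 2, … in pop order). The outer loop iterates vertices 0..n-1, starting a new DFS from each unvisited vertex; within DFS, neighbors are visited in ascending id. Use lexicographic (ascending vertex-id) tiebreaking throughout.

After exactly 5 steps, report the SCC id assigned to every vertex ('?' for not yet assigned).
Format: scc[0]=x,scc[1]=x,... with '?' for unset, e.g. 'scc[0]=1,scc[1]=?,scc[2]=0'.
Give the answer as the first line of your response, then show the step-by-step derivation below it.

scc[0]=0,scc[1]=0,scc[2]=0,scc[3]=1,scc[4]=0,scc[5]=?

step 1: low=(low[0]=0,low[1]=0,low[2]=?,low[3]=?,low[4]=1,low[5]=?); scc=(scc[0]=?,scc[1]=?,scc[2]=?,scc[3]=?,scc[4]=?,scc[5]=?)
step 2: low=(low[0]=0,low[1]=0,low[2]=2,low[3]=?,low[4]=0,low[5]=?); scc=(scc[0]=?,scc[1]=?,scc[2]=?,scc[3]=?,scc[4]=?,scc[5]=?)
step 3: low=(low[0]=0,low[1]=0,low[2]=2,low[3]=?,low[4]=0,low[5]=?); scc=(scc[0]=?,scc[1]=?,scc[2]=?,scc[3]=?,scc[4]=?,scc[5]=?)
step 4: low=(low[0]=0,low[1]=0,low[2]=2,low[3]=?,low[4]=0,low[5]=?); scc=(scc[0]=0,scc[1]=0,scc[2]=0,scc[3]=?,scc[4]=0,scc[5]=?)
step 5: low=(low[0]=0,low[1]=0,low[2]=2,low[3]=4,low[4]=0,low[5]=?); scc=(scc[0]=0,scc[1]=0,scc[2]=0,scc[3]=1,scc[4]=0,scc[5]=?)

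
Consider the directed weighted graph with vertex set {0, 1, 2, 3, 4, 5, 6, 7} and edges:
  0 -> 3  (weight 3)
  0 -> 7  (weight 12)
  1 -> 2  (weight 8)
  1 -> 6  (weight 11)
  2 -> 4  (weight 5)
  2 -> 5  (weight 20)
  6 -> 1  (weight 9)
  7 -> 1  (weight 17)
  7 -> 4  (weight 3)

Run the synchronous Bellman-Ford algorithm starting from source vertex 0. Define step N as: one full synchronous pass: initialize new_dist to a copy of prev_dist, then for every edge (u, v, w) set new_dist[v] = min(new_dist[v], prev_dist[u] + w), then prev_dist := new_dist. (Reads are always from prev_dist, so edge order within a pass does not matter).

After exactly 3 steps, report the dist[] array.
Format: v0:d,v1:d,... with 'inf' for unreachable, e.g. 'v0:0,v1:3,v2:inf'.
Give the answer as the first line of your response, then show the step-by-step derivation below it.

v0:0,v1:29,v2:37,v3:3,v4:15,v5:inf,v6:40,v7:12

step 1: dist = v0:0,v1:inf,v2:inf,v3:3,v4:inf,v5:inf,v6:inf,v7:12
step 2: dist = v0:0,v1:29,v2:inf,v3:3,v4:15,v5:inf,v6:inf,v7:12
step 3: dist = v0:0,v1:29,v2:37,v3:3,v4:15,v5:inf,v6:40,v7:12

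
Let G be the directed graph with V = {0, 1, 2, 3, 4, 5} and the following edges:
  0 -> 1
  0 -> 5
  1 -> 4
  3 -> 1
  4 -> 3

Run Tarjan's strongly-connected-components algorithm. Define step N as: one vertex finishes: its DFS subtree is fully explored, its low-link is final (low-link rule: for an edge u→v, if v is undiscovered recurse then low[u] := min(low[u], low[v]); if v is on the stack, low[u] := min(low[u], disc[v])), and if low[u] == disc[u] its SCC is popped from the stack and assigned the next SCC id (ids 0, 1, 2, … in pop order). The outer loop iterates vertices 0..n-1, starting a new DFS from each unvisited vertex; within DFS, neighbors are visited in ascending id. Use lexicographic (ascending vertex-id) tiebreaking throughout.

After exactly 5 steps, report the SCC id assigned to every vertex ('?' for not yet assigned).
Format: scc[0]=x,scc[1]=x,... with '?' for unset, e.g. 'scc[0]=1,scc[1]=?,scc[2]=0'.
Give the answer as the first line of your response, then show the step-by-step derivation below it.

scc[0]=2,scc[1]=0,scc[2]=?,scc[3]=0,scc[4]=0,scc[5]=1

step 1: low=(low[0]=0,low[1]=1,low[2]=?,low[3]=1,low[4]=2,low[5]=?); scc=(scc[0]=?,scc[1]=?,scc[2]=?,scc[3]=?,scc[4]=?,scc[5]=?)
step 2: low=(low[0]=0,low[1]=1,low[2]=?,low[3]=1,low[4]=1,low[5]=?); scc=(scc[0]=?,scc[1]=?,scc[2]=?,scc[3]=?,scc[4]=?,scc[5]=?)
step 3: low=(low[0]=0,low[1]=1,low[2]=?,low[3]=1,low[4]=1,low[5]=?); scc=(scc[0]=?,scc[1]=0,scc[2]=?,scc[3]=0,scc[4]=0,scc[5]=?)
step 4: low=(low[0]=0,low[1]=1,low[2]=?,low[3]=1,low[4]=1,low[5]=4); scc=(scc[0]=?,scc[1]=0,scc[2]=?,scc[3]=0,scc[4]=0,scc[5]=1)
step 5: low=(low[0]=0,low[1]=1,low[2]=?,low[3]=1,low[4]=1,low[5]=4); scc=(scc[0]=2,scc[1]=0,scc[2]=?,scc[3]=0,scc[4]=0,scc[5]=1)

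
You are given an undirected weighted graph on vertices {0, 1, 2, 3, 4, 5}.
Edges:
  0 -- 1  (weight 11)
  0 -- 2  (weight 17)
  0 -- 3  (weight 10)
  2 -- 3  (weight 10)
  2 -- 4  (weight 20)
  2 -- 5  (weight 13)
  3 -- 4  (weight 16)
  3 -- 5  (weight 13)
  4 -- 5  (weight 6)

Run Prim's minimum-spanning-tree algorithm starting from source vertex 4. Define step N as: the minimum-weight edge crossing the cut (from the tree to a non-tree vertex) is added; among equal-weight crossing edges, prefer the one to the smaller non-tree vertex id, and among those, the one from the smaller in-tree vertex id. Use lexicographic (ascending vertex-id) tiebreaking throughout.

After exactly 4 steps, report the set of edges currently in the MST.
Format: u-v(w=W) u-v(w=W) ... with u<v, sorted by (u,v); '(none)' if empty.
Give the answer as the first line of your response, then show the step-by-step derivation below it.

0-3(w=10) 2-3(w=10) 2-5(w=13) 4-5(w=6)

step 1: add edge 4-5 (w=6); MST = {4-5(w=6)}
step 2: add edge 2-5 (w=13); MST = {2-5(w=13) 4-5(w=6)}
step 3: add edge 2-3 (w=10); MST = {2-3(w=10) 2-5(w=13) 4-5(w=6)}
step 4: add edge 0-3 (w=10); MST = {0-3(w=10) 2-3(w=10) 2-5(w=13) 4-5(w=6)}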